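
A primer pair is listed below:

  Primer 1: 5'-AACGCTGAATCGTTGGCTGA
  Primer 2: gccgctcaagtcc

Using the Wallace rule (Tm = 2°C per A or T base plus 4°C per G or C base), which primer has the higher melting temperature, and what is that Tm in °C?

Primer 1: A+T=10, G+C=10 → Tm = 2(10)+4(10) = 60°C
Primer 2: A+T=4, G+C=9 → Tm = 2(4)+4(9) = 44°C
60°C vs 44°C → primer 1 is higher.

Primer 1, 60°C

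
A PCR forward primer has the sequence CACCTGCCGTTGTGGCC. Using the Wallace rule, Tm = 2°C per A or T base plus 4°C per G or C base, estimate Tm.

58°C

Base counts: T=4, C=7, A=1, G=5
So N_AT = 5 and N_GC = 12.
Tm = 2(5) + 4(12) = 10 + 48 = 58°C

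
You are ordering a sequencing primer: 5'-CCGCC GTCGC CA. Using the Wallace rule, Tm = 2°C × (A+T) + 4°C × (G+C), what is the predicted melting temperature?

44°C

Base counts: C=7, G=3, A=1, T=1
AT pairs contribute 2, GC pairs contribute 10.
Tm = 2(2) + 4(10) = 4 + 40 = 44°C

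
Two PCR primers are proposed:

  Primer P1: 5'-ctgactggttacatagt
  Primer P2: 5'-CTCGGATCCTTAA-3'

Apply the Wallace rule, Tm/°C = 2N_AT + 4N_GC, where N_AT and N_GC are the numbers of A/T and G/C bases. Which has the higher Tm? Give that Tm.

Primer P1, 48°C

Primer P1: A+T=10, G+C=7 → Tm = 2(10)+4(7) = 48°C
Primer P2: A+T=7, G+C=6 → Tm = 2(7)+4(6) = 38°C
48°C vs 38°C → primer P1 is higher.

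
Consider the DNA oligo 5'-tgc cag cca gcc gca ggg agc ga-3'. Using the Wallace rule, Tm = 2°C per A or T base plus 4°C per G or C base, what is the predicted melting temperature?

Counting bases: C=8, A=5, G=9, T=1
A+T = 6, G+C = 17
Tm = 2×6 + 4×17 = 80°C

80°C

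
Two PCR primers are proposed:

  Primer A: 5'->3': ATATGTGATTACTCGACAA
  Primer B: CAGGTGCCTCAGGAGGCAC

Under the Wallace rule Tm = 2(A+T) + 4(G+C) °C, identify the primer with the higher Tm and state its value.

Primer B, 64°C

Primer A: A+T=13, G+C=6 → Tm = 2(13)+4(6) = 50°C
Primer B: A+T=6, G+C=13 → Tm = 2(6)+4(13) = 64°C
50°C vs 64°C → primer B is higher.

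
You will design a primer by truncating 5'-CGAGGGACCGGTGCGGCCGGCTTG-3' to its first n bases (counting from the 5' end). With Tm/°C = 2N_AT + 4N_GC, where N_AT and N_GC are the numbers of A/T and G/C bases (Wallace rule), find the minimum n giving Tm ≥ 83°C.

n = 24

First 23 bases: CGAGGGACCGGTGCGGCCGGCTT → Tm = 82°C (< 83°C)
First 24 bases: CGAGGGACCGGTGCGGCCGGCTTG → Tm = 86°C (≥ 83°C)
Each additional base adds 2°C (A/T) or 4°C (G/C), so Tm is non-decreasing in n; n = 24 is the first length to reach 83°C.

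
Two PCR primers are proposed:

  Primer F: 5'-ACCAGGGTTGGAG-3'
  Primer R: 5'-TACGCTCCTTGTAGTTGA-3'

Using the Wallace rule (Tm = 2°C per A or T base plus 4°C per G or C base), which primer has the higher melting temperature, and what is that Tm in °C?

Primer F: A+T=5, G+C=8 → Tm = 2(5)+4(8) = 42°C
Primer R: A+T=10, G+C=8 → Tm = 2(10)+4(8) = 52°C
42°C vs 52°C → primer R is higher.

Primer R, 52°C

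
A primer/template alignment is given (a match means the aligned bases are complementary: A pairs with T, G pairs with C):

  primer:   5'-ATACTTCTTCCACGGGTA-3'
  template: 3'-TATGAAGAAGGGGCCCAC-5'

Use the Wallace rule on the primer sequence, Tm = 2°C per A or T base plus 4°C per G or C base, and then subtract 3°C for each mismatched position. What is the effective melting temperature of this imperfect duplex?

46°C

Primer base counts: A=4, T=6, G=3, C=5 → A+T=10, G+C=8
Perfect-match Tm = 2(10) + 4(8) = 20 + 32 = 52°C
Mismatches (positions where the bases are not complementary): 2 (at positions 12, 18)
Effective Tm = 52 − 2×3 = 52 − 6 = 46°C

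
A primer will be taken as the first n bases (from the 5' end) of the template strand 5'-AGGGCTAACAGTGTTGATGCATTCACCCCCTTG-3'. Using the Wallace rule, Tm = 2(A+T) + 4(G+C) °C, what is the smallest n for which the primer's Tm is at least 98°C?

First 32 bases: AGGGCTAACAGTGTTGATGCATTCACCCCCTT → Tm = 96°C (< 98°C)
First 33 bases: AGGGCTAACAGTGTTGATGCATTCACCCCCTTG → Tm = 100°C (≥ 98°C)
Each additional base adds 2°C (A/T) or 4°C (G/C), so Tm is non-decreasing in n; n = 33 is the first length to reach 98°C.

n = 33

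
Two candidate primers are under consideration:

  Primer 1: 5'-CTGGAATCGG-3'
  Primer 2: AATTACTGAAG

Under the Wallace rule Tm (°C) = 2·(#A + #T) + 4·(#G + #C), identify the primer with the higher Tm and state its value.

Primer 1, 32°C

Primer 1: A+T=4, G+C=6 → Tm = 2(4)+4(6) = 32°C
Primer 2: A+T=8, G+C=3 → Tm = 2(8)+4(3) = 28°C
32°C vs 28°C → primer 1 is higher.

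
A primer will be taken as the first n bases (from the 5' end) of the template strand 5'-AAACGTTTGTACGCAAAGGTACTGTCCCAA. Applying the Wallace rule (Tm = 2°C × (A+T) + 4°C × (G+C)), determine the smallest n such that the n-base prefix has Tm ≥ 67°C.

n = 24

First 23 bases: AAACGTTTGTACGCAAAGGTACT → Tm = 64°C (< 67°C)
First 24 bases: AAACGTTTGTACGCAAAGGTACTG → Tm = 68°C (≥ 67°C)
Since every base adds ≥2°C, Tm only increases with n, so the threshold is first crossed at n = 24.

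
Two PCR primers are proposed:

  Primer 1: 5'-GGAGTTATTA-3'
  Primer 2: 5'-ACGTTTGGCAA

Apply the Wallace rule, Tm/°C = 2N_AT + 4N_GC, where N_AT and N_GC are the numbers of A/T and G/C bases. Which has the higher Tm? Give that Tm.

Primer 2, 32°C

Primer 1: A+T=7, G+C=3 → Tm = 2(7)+4(3) = 26°C
Primer 2: A+T=6, G+C=5 → Tm = 2(6)+4(5) = 32°C
26°C vs 32°C → primer 2 is higher.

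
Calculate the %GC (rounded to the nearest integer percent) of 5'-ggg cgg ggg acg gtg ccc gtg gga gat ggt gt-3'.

A=3, T=5, G=19, C=5
G+C = 19 + 5 = 24 out of 32 bases
%GC = 24/32 × 100 = 75% ≈ 75%

75%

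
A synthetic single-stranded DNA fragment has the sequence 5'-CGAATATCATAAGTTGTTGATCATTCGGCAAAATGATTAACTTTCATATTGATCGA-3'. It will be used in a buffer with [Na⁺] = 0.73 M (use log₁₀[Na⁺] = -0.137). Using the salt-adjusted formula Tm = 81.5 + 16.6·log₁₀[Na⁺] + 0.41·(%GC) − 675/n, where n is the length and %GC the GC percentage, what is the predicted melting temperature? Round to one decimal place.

Length n = 56. Scanning the sequence gives A=19, C=8, T=20, G=9.
G+C = 17, so %GC = 17/56 × 100 = 30.357%
Salt term: 16.6 × (-0.137) = -2.274
GC term: 0.41 × 30.357 = 12.446; length term: −675/56 = −12.054
Tm = 81.5 + (-2.274) + 12.446 − 12.054 = 79.618 → 79.6°C

79.6°C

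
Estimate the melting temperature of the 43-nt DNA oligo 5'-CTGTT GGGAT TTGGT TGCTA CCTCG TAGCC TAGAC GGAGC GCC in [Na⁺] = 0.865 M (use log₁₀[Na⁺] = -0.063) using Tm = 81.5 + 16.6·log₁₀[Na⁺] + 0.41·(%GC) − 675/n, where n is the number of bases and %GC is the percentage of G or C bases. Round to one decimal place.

Length n = 43. Counting bases: C=11, G=14, A=6, T=12
G+C = 25, so %GC = 25/43 × 100 = 58.14%
Salt term: 16.6 × (-0.063) = -1.046
GC term: 0.41 × 58.14 = 23.837; length term: −675/43 = −15.698
Tm = 81.5 + (-1.046) + 23.837 − 15.698 = 88.593 → 88.6°C

88.6°C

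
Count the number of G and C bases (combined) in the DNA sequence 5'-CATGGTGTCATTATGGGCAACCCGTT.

Base counts: C=6, T=8, G=7, A=5
Total G or C: 7 + 6 = 13

13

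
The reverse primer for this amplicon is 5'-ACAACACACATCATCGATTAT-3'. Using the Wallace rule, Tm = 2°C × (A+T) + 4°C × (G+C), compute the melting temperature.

56°C

Counting bases: A=9, G=1, C=6, T=5
A+T = 14, G+C = 7
Tm = 2(14) + 4(7) = 28 + 28 = 56°C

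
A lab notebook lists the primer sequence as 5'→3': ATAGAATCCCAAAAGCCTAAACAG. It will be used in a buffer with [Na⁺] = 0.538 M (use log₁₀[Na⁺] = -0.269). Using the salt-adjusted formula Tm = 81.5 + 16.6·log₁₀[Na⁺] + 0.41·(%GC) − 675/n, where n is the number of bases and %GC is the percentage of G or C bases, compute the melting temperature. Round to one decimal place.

Length n = 24. C=6, T=3, A=12, G=3
G+C = 9, so %GC = 9/24 × 100 = 37.5%
Salt term: 16.6 × (-0.269) = -4.465
GC term: 0.41 × 37.5 = 15.375; length term: −675/24 = −28.125
Tm = 81.5 + (-4.465) + 15.375 − 28.125 = 64.285 → 64.3°C

64.3°C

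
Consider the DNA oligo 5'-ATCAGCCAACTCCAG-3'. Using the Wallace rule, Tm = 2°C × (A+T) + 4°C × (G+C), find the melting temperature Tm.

Scanning the sequence gives T=2, C=6, A=5, G=2.
AT pairs contribute 7, GC pairs contribute 8.
Tm = 4·8 + 2·7 = 32 + 14 = 46°C

46°C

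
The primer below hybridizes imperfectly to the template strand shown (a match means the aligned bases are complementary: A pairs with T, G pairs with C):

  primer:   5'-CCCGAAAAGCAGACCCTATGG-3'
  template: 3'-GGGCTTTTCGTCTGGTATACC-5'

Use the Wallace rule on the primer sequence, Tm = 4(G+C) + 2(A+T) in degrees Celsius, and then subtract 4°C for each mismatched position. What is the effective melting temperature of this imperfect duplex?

Primer base counts: A=7, T=2, G=5, C=7 → A+T=9, G+C=12
Perfect-match Tm = 2(9) + 4(12) = 18 + 48 = 66°C
Mismatches (positions where the bases are not complementary): 1 (at position 16)
Effective Tm = 66 − 1×4 = 66 − 4 = 62°C

62°C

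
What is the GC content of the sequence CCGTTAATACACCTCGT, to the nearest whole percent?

47%

Base counts: A=4, G=2, C=6, T=5
G+C = 2 + 6 = 8 out of 17 bases
%GC = 8/17 × 100 = 47.06% ≈ 47%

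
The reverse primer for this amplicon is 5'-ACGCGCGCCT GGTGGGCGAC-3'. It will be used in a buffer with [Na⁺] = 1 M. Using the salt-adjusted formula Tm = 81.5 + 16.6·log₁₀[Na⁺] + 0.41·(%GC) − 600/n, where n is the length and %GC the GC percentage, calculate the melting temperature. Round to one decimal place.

Length n = 20. Counting bases: C=7, T=2, G=9, A=2
G+C = 16, so %GC = 16/20 × 100 = 80%
Salt term: 16.6 × (0) = 0
GC term: 0.41 × 80 = 32.8; length term: −600/20 = −30
Tm = 81.5 + (0) + 32.8 − 30 = 84.3 → 84.3°C

84.3°C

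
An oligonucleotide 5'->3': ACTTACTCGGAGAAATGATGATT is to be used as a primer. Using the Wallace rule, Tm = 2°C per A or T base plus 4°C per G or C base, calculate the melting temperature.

62°C

Counting bases: T=7, G=5, A=8, C=3
A+T = 15, G+C = 8
Tm = 4·8 + 2·15 = 32 + 30 = 62°C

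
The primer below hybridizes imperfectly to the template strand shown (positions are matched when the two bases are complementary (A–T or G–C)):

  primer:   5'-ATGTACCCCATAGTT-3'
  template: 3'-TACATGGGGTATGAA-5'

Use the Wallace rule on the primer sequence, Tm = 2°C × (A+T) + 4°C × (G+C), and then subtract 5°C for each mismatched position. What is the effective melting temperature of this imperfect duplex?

37°C

Primer base counts: A=4, T=5, G=2, C=4 → A+T=9, G+C=6
Perfect-match Tm = 2(9) + 4(6) = 18 + 24 = 42°C
Mismatches (positions where the bases are not complementary): 1 (at position 13)
Effective Tm = 42 − 1×5 = 42 − 5 = 37°C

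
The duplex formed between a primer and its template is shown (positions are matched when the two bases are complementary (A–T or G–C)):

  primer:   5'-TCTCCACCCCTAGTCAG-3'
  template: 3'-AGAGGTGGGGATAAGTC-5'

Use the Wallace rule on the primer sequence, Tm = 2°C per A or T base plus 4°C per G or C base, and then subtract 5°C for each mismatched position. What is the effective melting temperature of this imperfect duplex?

49°C

Primer base counts: A=3, T=4, G=2, C=8 → A+T=7, G+C=10
Perfect-match Tm = 2(7) + 4(10) = 14 + 40 = 54°C
Mismatches (positions where the bases are not complementary): 1 (at position 13)
Effective Tm = 54 − 1×5 = 54 − 5 = 49°C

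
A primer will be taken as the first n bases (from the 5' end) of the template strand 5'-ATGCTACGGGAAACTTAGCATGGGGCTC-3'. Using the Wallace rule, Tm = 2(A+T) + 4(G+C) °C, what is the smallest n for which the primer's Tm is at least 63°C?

First 21 bases: ATGCTACGGGAAACTTAGCAT → Tm = 60°C (< 63°C)
First 22 bases: ATGCTACGGGAAACTTAGCATG → Tm = 64°C (≥ 63°C)
Since every base adds ≥2°C, Tm only increases with n, so the threshold is first crossed at n = 22.

n = 22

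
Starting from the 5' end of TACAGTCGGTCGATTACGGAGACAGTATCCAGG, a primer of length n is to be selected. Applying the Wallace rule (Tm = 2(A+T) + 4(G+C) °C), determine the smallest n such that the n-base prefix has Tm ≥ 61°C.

First 20 bases: TACAGTCGGTCGATTACGGA → Tm = 60°C (< 61°C)
First 21 bases: TACAGTCGGTCGATTACGGAG → Tm = 64°C (≥ 61°C)
Since every base adds ≥2°C, Tm only increases with n, so the threshold is first crossed at n = 21.

n = 21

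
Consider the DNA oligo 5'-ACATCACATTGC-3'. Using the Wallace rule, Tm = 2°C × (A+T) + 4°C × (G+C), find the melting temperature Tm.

34°C

C=4, A=4, G=1, T=3
A+T = 7, G+C = 5
Tm = 4·5 + 2·7 = 20 + 14 = 34°C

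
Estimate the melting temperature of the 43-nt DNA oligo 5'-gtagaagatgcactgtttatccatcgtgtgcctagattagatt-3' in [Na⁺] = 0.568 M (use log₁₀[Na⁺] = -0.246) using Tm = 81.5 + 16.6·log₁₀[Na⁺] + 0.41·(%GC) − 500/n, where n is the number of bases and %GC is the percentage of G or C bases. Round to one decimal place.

82.0°C

Length n = 43. Scanning the sequence gives A=11, T=15, G=10, C=7.
G+C = 17, so %GC = 17/43 × 100 = 39.535%
Salt term: 16.6 × (-0.246) = -4.084
GC term: 0.41 × 39.535 = 16.209; length term: −500/43 = −11.628
Tm = 81.5 + (-4.084) + 16.209 − 11.628 = 81.997 → 82.0°C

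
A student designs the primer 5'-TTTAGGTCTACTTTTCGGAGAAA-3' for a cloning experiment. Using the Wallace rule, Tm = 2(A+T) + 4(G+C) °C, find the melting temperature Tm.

62°C

A=6, C=3, T=9, G=5
AT pairs contribute 15, GC pairs contribute 8.
Tm = 2×15 + 4×8 = 62°C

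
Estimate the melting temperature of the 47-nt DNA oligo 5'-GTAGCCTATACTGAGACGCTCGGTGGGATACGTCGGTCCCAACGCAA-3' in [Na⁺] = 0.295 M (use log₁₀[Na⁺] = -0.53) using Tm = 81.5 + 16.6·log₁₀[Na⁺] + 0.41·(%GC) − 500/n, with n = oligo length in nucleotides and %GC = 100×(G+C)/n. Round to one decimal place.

Length n = 47. C=13, T=9, A=11, G=14
G+C = 27, so %GC = 27/47 × 100 = 57.447%
Salt term: 16.6 × (-0.53) = -8.798
GC term: 0.41 × 57.447 = 23.553; length term: −500/47 = −10.638
Tm = 81.5 + (-8.798) + 23.553 − 10.638 = 85.617 → 85.6°C

85.6°C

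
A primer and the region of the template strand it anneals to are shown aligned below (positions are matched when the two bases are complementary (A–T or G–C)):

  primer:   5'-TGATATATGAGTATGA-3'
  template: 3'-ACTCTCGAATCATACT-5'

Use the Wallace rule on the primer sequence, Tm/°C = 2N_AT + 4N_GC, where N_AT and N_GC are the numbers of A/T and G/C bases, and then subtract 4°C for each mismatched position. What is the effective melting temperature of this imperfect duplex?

24°C

Primer base counts: A=6, T=6, G=4, C=0 → A+T=12, G+C=4
Perfect-match Tm = 2(12) + 4(4) = 24 + 16 = 40°C
Mismatches (positions where the bases are not complementary): 4 (at positions 4, 6, 7, 9)
Effective Tm = 40 − 4×4 = 40 − 16 = 24°C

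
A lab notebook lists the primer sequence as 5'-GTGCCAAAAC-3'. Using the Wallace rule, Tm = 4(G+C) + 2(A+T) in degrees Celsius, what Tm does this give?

Scanning the sequence gives A=4, C=3, T=1, G=2.
So N_AT = 5 and N_GC = 5.
Tm = 4·5 + 2·5 = 20 + 10 = 30°C

30°C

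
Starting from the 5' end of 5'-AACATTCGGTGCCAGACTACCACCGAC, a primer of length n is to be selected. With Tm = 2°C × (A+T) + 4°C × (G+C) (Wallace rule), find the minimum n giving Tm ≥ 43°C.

First 14 bases: AACATTCGGTGCCA → Tm = 42°C (< 43°C)
First 15 bases: AACATTCGGTGCCAG → Tm = 46°C (≥ 43°C)
Since every base adds ≥2°C, Tm only increases with n, so the threshold is first crossed at n = 15.

n = 15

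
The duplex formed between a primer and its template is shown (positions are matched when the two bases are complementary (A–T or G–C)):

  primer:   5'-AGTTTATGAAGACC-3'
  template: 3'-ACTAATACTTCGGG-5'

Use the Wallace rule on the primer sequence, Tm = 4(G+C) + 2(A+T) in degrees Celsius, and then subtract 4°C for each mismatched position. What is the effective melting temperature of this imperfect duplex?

26°C

Primer base counts: A=5, T=4, G=3, C=2 → A+T=9, G+C=5
Perfect-match Tm = 2(9) + 4(5) = 18 + 20 = 38°C
Mismatches (positions where the bases are not complementary): 3 (at positions 1, 3, 12)
Effective Tm = 38 − 3×4 = 38 − 12 = 26°C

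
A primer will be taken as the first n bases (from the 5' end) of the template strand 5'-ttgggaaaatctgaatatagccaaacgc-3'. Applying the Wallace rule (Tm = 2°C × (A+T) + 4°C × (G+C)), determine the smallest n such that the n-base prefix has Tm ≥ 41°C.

n = 16

First 15 bases: TTGGGAAAATCTGAA → Tm = 40°C (< 41°C)
First 16 bases: TTGGGAAAATCTGAAT → Tm = 42°C (≥ 41°C)
Since every base adds ≥2°C, Tm only increases with n, so the threshold is first crossed at n = 16.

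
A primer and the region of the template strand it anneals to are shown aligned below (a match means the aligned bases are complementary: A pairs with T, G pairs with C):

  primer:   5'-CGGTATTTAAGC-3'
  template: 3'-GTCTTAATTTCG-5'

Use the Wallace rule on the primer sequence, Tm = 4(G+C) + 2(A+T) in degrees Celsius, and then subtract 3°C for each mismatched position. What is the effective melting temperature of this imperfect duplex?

Primer base counts: A=3, T=4, G=3, C=2 → A+T=7, G+C=5
Perfect-match Tm = 2(7) + 4(5) = 14 + 20 = 34°C
Mismatches (positions where the bases are not complementary): 3 (at positions 2, 4, 8)
Effective Tm = 34 − 3×3 = 34 − 9 = 25°C

25°C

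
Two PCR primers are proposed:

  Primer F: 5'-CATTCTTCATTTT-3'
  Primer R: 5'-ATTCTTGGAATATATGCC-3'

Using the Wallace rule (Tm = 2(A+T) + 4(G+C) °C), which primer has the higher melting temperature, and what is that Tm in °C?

Primer R, 48°C

Primer F: A+T=10, G+C=3 → Tm = 2(10)+4(3) = 32°C
Primer R: A+T=12, G+C=6 → Tm = 2(12)+4(6) = 48°C
32°C vs 48°C → primer R is higher.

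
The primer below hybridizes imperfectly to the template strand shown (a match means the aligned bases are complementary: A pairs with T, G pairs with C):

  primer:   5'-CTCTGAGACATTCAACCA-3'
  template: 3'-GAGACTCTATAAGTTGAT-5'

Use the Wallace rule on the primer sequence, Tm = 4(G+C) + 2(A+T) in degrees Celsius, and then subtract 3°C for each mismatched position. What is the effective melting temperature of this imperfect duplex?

Primer base counts: A=6, T=4, G=2, C=6 → A+T=10, G+C=8
Perfect-match Tm = 2(10) + 4(8) = 20 + 32 = 52°C
Mismatches (positions where the bases are not complementary): 2 (at positions 9, 17)
Effective Tm = 52 − 2×3 = 52 − 6 = 46°C

46°C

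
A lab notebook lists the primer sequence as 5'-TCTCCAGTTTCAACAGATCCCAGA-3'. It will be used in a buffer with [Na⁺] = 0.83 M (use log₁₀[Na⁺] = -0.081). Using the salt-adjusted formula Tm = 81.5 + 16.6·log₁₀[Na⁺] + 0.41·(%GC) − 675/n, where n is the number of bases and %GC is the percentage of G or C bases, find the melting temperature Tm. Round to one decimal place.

70.8°C

Length n = 24. Counting bases: C=8, T=6, A=7, G=3
G+C = 11, so %GC = 11/24 × 100 = 45.833%
Salt term: 16.6 × (-0.081) = -1.345
GC term: 0.41 × 45.833 = 18.792; length term: −675/24 = −28.125
Tm = 81.5 + (-1.345) + 18.792 − 28.125 = 70.822 → 70.8°C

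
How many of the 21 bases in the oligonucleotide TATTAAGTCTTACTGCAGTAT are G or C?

6

Counting bases: G=3, A=6, T=9, C=3
G+C = 3 + 3 = 6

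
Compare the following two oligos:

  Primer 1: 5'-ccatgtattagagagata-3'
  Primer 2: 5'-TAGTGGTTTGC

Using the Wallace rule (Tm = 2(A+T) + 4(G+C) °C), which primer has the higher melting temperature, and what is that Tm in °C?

Primer 1, 48°C

Primer 1: A+T=12, G+C=6 → Tm = 2(12)+4(6) = 48°C
Primer 2: A+T=6, G+C=5 → Tm = 2(6)+4(5) = 32°C
48°C vs 32°C → primer 1 is higher.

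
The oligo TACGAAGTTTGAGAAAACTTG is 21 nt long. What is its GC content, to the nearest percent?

33%

Base counts: G=5, T=6, C=2, A=8
G+C = 5 + 2 = 7 out of 21 bases
%GC = 7/21 × 100 = 33.33% ≈ 33%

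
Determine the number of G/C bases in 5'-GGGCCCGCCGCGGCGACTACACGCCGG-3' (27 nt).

23

Counting bases: T=1, G=11, C=12, A=3
G+C = 11 + 12 = 23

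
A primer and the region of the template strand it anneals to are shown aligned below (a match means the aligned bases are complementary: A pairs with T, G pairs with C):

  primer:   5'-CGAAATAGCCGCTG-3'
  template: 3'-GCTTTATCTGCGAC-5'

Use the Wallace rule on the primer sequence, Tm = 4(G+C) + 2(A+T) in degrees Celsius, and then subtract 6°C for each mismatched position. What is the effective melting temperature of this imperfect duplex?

38°C

Primer base counts: A=4, T=2, G=4, C=4 → A+T=6, G+C=8
Perfect-match Tm = 2(6) + 4(8) = 12 + 32 = 44°C
Mismatches (positions where the bases are not complementary): 1 (at position 9)
Effective Tm = 44 − 1×6 = 44 − 6 = 38°C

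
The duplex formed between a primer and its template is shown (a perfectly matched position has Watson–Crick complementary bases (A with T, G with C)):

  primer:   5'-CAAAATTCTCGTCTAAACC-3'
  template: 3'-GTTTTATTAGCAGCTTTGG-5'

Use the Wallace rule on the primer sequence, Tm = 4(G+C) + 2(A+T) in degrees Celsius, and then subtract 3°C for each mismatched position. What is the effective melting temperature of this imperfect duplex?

43°C

Primer base counts: A=7, T=5, G=1, C=6 → A+T=12, G+C=7
Perfect-match Tm = 2(12) + 4(7) = 24 + 28 = 52°C
Mismatches (positions where the bases are not complementary): 3 (at positions 7, 8, 14)
Effective Tm = 52 − 3×3 = 52 − 9 = 43°C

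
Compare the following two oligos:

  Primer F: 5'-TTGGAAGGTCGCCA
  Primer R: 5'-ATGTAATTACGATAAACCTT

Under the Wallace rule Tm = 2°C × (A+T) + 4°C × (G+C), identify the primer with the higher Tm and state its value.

Primer F: A+T=6, G+C=8 → Tm = 2(6)+4(8) = 44°C
Primer R: A+T=15, G+C=5 → Tm = 2(15)+4(5) = 50°C
44°C vs 50°C → primer R is higher.

Primer R, 50°C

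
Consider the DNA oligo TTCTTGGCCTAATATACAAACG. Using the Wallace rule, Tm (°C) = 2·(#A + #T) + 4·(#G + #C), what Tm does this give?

Base counts: G=3, A=7, T=7, C=5
AT pairs contribute 14, GC pairs contribute 8.
Tm = 4·8 + 2·14 = 32 + 28 = 60°C

60°C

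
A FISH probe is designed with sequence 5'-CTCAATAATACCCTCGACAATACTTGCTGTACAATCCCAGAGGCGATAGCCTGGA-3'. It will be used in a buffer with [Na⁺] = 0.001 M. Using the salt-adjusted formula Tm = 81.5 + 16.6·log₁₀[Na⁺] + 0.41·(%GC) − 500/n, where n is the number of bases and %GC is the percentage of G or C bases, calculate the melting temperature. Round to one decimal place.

Length n = 55. Base counts: G=10, A=17, C=16, T=12
G+C = 26, so %GC = 26/55 × 100 = 47.273%
Salt term: 16.6 × (-3) = -49.8
GC term: 0.41 × 47.273 = 19.382; length term: −500/55 = −9.091
Tm = 81.5 + (-49.8) + 19.382 − 9.091 = 41.991 → 42.0°C

42.0°C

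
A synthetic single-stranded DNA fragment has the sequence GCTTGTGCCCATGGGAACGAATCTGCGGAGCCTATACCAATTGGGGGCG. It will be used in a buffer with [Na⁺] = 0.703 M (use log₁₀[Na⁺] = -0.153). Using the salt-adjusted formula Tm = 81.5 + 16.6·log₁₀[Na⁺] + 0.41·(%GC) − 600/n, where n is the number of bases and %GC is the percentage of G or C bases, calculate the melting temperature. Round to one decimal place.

Length n = 49. Base counts: T=10, G=17, C=12, A=10
G+C = 29, so %GC = 29/49 × 100 = 59.184%
Salt term: 16.6 × (-0.153) = -2.54
GC term: 0.41 × 59.184 = 24.265; length term: −600/49 = −12.245
Tm = 81.5 + (-2.54) + 24.265 − 12.245 = 90.98 → 91.0°C

91.0°C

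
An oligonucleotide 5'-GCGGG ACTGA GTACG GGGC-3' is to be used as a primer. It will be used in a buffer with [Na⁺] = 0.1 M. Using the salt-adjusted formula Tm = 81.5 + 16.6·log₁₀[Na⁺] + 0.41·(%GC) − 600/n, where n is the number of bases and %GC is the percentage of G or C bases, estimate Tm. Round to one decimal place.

63.5°C

Length n = 19. C=4, G=10, T=2, A=3
G+C = 14, so %GC = 14/19 × 100 = 73.684%
Salt term: 16.6 × (-1) = -16.6
GC term: 0.41 × 73.684 = 30.21; length term: −600/19 = −31.579
Tm = 81.5 + (-16.6) + 30.21 − 31.579 = 63.531 → 63.5°C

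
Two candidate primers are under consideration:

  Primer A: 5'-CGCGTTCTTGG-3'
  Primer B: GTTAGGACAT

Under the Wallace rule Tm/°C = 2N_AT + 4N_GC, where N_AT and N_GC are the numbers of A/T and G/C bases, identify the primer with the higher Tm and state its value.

Primer A, 36°C

Primer A: A+T=4, G+C=7 → Tm = 2(4)+4(7) = 36°C
Primer B: A+T=6, G+C=4 → Tm = 2(6)+4(4) = 28°C
36°C vs 28°C → primer A is higher.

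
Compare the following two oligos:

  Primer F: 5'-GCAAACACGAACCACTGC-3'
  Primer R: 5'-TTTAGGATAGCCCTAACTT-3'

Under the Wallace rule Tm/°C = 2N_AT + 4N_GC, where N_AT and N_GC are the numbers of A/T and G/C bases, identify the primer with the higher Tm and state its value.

Primer F: A+T=8, G+C=10 → Tm = 2(8)+4(10) = 56°C
Primer R: A+T=12, G+C=7 → Tm = 2(12)+4(7) = 52°C
56°C vs 52°C → primer F is higher.

Primer F, 56°C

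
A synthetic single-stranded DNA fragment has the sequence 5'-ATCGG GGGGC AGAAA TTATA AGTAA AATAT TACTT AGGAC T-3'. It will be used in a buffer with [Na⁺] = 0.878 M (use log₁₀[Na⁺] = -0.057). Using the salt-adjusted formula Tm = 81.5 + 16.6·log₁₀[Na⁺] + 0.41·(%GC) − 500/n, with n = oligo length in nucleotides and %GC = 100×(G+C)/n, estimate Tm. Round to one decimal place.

82.4°C

Length n = 41. Scanning the sequence gives C=4, A=16, T=11, G=10.
G+C = 14, so %GC = 14/41 × 100 = 34.146%
Salt term: 16.6 × (-0.057) = -0.946
GC term: 0.41 × 34.146 = 14; length term: −500/41 = −12.195
Tm = 81.5 + (-0.946) + 14 − 12.195 = 82.359 → 82.4°C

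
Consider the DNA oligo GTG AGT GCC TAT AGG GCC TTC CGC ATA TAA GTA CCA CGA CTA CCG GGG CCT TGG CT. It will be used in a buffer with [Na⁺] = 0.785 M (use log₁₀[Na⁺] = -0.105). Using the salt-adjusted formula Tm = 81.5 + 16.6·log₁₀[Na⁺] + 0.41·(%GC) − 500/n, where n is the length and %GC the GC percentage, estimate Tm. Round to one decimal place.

94.3°C

Length n = 56. A=11, C=16, T=13, G=16
G+C = 32, so %GC = 32/56 × 100 = 57.143%
Salt term: 16.6 × (-0.105) = -1.743
GC term: 0.41 × 57.143 = 23.429; length term: −500/56 = −8.929
Tm = 81.5 + (-1.743) + 23.429 − 8.929 = 94.257 → 94.3°C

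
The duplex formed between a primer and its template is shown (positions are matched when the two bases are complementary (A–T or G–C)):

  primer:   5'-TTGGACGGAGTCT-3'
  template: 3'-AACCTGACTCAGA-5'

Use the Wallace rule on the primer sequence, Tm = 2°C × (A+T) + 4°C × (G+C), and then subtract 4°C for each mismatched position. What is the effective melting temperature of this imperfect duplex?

Primer base counts: A=2, T=4, G=5, C=2 → A+T=6, G+C=7
Perfect-match Tm = 2(6) + 4(7) = 12 + 28 = 40°C
Mismatches (positions where the bases are not complementary): 1 (at position 7)
Effective Tm = 40 − 1×4 = 40 − 4 = 36°C

36°C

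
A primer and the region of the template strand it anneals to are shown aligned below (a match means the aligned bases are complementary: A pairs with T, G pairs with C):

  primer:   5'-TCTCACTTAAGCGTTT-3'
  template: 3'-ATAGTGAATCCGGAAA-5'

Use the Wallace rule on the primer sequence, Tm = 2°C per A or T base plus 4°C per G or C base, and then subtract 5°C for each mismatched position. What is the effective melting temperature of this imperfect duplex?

Primer base counts: A=3, T=7, G=2, C=4 → A+T=10, G+C=6
Perfect-match Tm = 2(10) + 4(6) = 20 + 24 = 44°C
Mismatches (positions where the bases are not complementary): 3 (at positions 2, 10, 13)
Effective Tm = 44 − 3×5 = 44 − 15 = 29°C

29°C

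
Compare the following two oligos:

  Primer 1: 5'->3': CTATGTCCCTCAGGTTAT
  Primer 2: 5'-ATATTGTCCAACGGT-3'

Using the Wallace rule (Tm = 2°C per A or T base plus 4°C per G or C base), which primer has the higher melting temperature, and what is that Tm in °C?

Primer 1, 52°C

Primer 1: A+T=10, G+C=8 → Tm = 2(10)+4(8) = 52°C
Primer 2: A+T=9, G+C=6 → Tm = 2(9)+4(6) = 42°C
52°C vs 42°C → primer 1 is higher.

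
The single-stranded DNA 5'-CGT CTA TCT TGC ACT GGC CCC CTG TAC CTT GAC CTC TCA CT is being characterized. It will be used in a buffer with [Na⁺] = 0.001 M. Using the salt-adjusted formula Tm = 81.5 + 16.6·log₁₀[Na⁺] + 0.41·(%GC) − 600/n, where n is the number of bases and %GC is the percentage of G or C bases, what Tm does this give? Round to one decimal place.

40.1°C

Length n = 41. Counting bases: T=13, G=6, C=17, A=5
G+C = 23, so %GC = 23/41 × 100 = 56.098%
Salt term: 16.6 × (-3) = -49.8
GC term: 0.41 × 56.098 = 23; length term: −600/41 = −14.634
Tm = 81.5 + (-49.8) + 23 − 14.634 = 40.066 → 40.1°C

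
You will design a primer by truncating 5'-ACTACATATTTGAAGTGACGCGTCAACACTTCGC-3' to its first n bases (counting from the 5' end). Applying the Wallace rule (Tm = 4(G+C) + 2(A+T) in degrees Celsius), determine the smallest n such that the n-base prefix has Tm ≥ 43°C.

n = 17

First 16 bases: ACTACATATTTGAAGT → Tm = 40°C (< 43°C)
First 17 bases: ACTACATATTTGAAGTG → Tm = 44°C (≥ 43°C)
Each additional base adds 2°C (A/T) or 4°C (G/C), so Tm is non-decreasing in n; n = 17 is the first length to reach 43°C.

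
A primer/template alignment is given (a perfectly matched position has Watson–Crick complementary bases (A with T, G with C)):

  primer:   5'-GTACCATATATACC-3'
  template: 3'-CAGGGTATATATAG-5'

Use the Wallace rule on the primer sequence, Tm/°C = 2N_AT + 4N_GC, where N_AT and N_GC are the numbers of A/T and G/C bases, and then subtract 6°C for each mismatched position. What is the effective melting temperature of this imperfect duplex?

Primer base counts: A=5, T=4, G=1, C=4 → A+T=9, G+C=5
Perfect-match Tm = 2(9) + 4(5) = 18 + 20 = 38°C
Mismatches (positions where the bases are not complementary): 2 (at positions 3, 13)
Effective Tm = 38 − 2×6 = 38 − 12 = 26°C

26°C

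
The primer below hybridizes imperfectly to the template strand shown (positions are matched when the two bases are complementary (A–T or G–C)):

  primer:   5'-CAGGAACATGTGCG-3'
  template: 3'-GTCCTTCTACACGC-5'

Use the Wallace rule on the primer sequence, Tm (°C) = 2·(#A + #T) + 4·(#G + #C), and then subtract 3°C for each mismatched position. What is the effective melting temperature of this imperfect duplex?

41°C

Primer base counts: A=4, T=2, G=5, C=3 → A+T=6, G+C=8
Perfect-match Tm = 2(6) + 4(8) = 12 + 32 = 44°C
Mismatches (positions where the bases are not complementary): 1 (at position 7)
Effective Tm = 44 − 1×3 = 44 − 3 = 41°C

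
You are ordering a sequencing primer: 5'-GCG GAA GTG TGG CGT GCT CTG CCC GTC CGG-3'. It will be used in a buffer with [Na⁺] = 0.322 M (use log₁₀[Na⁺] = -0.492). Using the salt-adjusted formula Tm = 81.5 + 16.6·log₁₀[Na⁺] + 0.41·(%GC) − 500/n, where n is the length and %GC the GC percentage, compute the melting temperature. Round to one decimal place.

86.7°C

Length n = 30. Counting bases: T=6, A=2, G=13, C=9
G+C = 22, so %GC = 22/30 × 100 = 73.333%
Salt term: 16.6 × (-0.492) = -8.167
GC term: 0.41 × 73.333 = 30.067; length term: −500/30 = −16.667
Tm = 81.5 + (-8.167) + 30.067 − 16.667 = 86.733 → 86.7°C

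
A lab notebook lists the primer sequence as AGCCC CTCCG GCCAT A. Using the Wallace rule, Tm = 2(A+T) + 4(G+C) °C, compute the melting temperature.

Scanning the sequence gives T=2, A=3, C=8, G=3.
AT pairs contribute 5, GC pairs contribute 11.
Tm = 2(5) + 4(11) = 10 + 44 = 54°C

54°C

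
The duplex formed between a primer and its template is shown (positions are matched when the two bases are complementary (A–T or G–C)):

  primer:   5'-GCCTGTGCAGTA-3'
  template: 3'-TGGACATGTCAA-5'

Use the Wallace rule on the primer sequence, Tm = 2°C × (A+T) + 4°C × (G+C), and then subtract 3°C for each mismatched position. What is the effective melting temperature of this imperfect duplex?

Primer base counts: A=2, T=3, G=4, C=3 → A+T=5, G+C=7
Perfect-match Tm = 2(5) + 4(7) = 10 + 28 = 38°C
Mismatches (positions where the bases are not complementary): 3 (at positions 1, 7, 12)
Effective Tm = 38 − 3×3 = 38 − 9 = 29°C

29°C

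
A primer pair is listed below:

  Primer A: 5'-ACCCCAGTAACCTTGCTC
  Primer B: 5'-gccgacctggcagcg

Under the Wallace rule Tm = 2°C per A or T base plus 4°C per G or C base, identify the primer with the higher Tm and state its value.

Primer A, 56°C

Primer A: A+T=8, G+C=10 → Tm = 2(8)+4(10) = 56°C
Primer B: A+T=3, G+C=12 → Tm = 2(3)+4(12) = 54°C
56°C vs 54°C → primer A is higher.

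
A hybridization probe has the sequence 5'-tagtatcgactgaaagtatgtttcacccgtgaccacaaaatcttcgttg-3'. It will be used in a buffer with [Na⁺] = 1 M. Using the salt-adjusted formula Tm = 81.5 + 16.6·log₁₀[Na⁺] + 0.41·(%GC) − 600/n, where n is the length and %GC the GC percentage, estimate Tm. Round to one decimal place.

Length n = 49. C=11, T=15, G=9, A=14
G+C = 20, so %GC = 20/49 × 100 = 40.816%
Salt term: 16.6 × (0) = 0
GC term: 0.41 × 40.816 = 16.735; length term: −600/49 = −12.245
Tm = 81.5 + (0) + 16.735 − 12.245 = 85.99 → 86.0°C

86.0°C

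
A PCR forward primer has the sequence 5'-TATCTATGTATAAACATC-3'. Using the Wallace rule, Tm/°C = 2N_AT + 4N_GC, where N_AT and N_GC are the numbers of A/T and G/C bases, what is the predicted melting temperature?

Scanning the sequence gives G=1, A=7, T=7, C=3.
A+T = 14, G+C = 4
Tm = 2×14 + 4×4 = 44°C

44°C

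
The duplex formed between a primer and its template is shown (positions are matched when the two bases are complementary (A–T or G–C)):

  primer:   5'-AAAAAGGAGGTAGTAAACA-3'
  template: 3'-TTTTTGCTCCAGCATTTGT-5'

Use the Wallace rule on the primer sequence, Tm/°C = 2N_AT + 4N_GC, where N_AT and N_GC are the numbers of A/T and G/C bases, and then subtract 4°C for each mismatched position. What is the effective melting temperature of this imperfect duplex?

Primer base counts: A=11, T=2, G=5, C=1 → A+T=13, G+C=6
Perfect-match Tm = 2(13) + 4(6) = 26 + 24 = 50°C
Mismatches (positions where the bases are not complementary): 2 (at positions 6, 12)
Effective Tm = 50 − 2×4 = 50 − 8 = 42°C

42°C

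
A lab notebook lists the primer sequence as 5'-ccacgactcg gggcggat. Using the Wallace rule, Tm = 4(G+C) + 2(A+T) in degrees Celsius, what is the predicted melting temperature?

C=6, A=3, G=7, T=2
AT pairs contribute 5, GC pairs contribute 13.
Tm = 2×5 + 4×13 = 62°C

62°C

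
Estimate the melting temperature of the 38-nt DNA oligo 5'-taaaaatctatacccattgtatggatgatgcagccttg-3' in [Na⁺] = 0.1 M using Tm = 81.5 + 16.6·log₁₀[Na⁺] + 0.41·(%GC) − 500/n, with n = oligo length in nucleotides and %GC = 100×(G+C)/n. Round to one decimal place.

66.8°C

Length n = 38. Counting bases: T=12, A=12, C=7, G=7
G+C = 14, so %GC = 14/38 × 100 = 36.842%
Salt term: 16.6 × (-1) = -16.6
GC term: 0.41 × 36.842 = 15.105; length term: −500/38 = −13.158
Tm = 81.5 + (-16.6) + 15.105 − 13.158 = 66.847 → 66.8°C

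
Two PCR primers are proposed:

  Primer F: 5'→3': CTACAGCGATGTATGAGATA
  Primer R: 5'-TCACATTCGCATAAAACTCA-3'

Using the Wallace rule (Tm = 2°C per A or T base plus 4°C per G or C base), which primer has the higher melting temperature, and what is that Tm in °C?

Primer F, 56°C

Primer F: A+T=12, G+C=8 → Tm = 2(12)+4(8) = 56°C
Primer R: A+T=13, G+C=7 → Tm = 2(13)+4(7) = 54°C
56°C vs 54°C → primer F is higher.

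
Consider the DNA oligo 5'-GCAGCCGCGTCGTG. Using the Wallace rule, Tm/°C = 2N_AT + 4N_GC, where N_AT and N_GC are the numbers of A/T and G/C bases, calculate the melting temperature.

A=1, C=5, T=2, G=6
AT pairs contribute 3, GC pairs contribute 11.
Tm = 2×3 + 4×11 = 50°C

50°C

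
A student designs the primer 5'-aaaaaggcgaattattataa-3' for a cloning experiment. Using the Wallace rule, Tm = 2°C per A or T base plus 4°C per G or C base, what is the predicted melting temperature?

Scanning the sequence gives C=1, A=11, T=5, G=3.
AT pairs contribute 16, GC pairs contribute 4.
Tm = 2(16) + 4(4) = 32 + 16 = 48°C

48°C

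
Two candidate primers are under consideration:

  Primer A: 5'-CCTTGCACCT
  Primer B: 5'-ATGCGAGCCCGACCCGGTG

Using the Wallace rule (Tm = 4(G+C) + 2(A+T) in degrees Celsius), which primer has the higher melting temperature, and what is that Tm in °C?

Primer B, 66°C

Primer A: A+T=4, G+C=6 → Tm = 2(4)+4(6) = 32°C
Primer B: A+T=5, G+C=14 → Tm = 2(5)+4(14) = 66°C
32°C vs 66°C → primer B is higher.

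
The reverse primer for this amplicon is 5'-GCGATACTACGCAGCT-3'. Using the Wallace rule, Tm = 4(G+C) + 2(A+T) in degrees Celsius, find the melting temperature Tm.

Scanning the sequence gives C=5, A=4, T=3, G=4.
So N_AT = 7 and N_GC = 9.
Tm = 2(7) + 4(9) = 14 + 36 = 50°C

50°C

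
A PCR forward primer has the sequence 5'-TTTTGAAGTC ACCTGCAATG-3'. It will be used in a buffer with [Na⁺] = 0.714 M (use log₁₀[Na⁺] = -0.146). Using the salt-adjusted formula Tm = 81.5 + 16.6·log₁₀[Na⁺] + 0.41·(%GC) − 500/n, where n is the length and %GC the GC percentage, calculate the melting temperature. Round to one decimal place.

Length n = 20. Counting bases: T=7, A=5, C=4, G=4
G+C = 8, so %GC = 8/20 × 100 = 40%
Salt term: 16.6 × (-0.146) = -2.424
GC term: 0.41 × 40 = 16.4; length term: −500/20 = −25
Tm = 81.5 + (-2.424) + 16.4 − 25 = 70.476 → 70.5°C

70.5°C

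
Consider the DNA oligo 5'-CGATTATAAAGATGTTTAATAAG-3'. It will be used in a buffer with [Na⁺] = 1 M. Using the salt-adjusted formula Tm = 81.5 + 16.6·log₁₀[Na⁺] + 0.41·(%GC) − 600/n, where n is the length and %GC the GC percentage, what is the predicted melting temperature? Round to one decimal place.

64.3°C

Length n = 23. G=4, C=1, T=8, A=10
G+C = 5, so %GC = 5/23 × 100 = 21.739%
Salt term: 16.6 × (0) = 0
GC term: 0.41 × 21.739 = 8.913; length term: −600/23 = −26.087
Tm = 81.5 + (0) + 8.913 − 26.087 = 64.326 → 64.3°C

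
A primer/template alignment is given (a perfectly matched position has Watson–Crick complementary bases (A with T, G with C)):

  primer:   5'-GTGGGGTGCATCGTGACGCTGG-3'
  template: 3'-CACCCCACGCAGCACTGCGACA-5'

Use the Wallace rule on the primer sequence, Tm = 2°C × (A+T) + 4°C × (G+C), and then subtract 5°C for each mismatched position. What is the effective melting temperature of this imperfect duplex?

Primer base counts: A=2, T=5, G=11, C=4 → A+T=7, G+C=15
Perfect-match Tm = 2(7) + 4(15) = 14 + 60 = 74°C
Mismatches (positions where the bases are not complementary): 2 (at positions 10, 22)
Effective Tm = 74 − 2×5 = 74 − 10 = 64°C

64°C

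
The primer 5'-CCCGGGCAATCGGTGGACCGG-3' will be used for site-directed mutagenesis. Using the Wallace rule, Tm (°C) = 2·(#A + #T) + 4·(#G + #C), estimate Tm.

Counting bases: C=7, A=3, G=9, T=2
So N_AT = 5 and N_GC = 16.
Tm = 2(5) + 4(16) = 10 + 64 = 74°C

74°C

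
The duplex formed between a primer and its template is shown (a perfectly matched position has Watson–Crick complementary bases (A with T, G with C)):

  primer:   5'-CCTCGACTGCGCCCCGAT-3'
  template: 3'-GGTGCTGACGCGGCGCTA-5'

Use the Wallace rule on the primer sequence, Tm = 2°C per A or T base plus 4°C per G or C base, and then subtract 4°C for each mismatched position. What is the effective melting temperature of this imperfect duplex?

Primer base counts: A=2, T=3, G=4, C=9 → A+T=5, G+C=13
Perfect-match Tm = 2(5) + 4(13) = 10 + 52 = 62°C
Mismatches (positions where the bases are not complementary): 2 (at positions 3, 14)
Effective Tm = 62 − 2×4 = 62 − 8 = 54°C

54°C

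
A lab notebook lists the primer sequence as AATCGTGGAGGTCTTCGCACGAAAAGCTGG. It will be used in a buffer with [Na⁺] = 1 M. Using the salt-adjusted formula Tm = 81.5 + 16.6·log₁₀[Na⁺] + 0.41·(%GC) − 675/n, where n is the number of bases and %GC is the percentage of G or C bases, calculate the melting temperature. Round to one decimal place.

Length n = 30. G=10, A=8, C=6, T=6
G+C = 16, so %GC = 16/30 × 100 = 53.333%
Salt term: 16.6 × (0) = 0
GC term: 0.41 × 53.333 = 21.867; length term: −675/30 = −22.5
Tm = 81.5 + (0) + 21.867 − 22.5 = 80.867 → 80.9°C

80.9°C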